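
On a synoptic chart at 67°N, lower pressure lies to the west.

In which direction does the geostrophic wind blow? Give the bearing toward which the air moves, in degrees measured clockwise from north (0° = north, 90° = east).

The pressure-gradient force points toward the west (bearing 270°).
Geostrophic balance: in the Northern Hemisphere the Coriolis force deflects motion to the right, so the geostrophic wind blows 90° to the right of the pressure-gradient force (low pressure on the left).
Rotating 270° by 90° clockwise gives 000° — the wind blows toward the north.

000°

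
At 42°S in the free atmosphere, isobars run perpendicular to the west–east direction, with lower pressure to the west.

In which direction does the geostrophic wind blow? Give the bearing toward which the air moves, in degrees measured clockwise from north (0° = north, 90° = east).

The pressure-gradient force points toward the west (bearing 270°).
Geostrophic balance: in the Southern Hemisphere the Coriolis force deflects motion to the left, so the geostrophic wind blows 90° to the left of the pressure-gradient force (low pressure on the right).
Rotating 270° by 90° counterclockwise gives 180° — the wind blows toward the south.

180°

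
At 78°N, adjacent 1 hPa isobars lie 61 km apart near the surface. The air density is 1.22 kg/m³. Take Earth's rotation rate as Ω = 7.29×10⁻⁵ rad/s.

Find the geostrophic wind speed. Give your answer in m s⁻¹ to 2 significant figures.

Coriolis parameter at 78°N:
f = 2Ω sin φ = 2 × 7.29×10⁻⁵ × sin 78° = 1.43×10⁻⁴ s⁻¹
Pressure gradient: |∂P/∂n| = 100 Pa / 61000 m = 1.64×10⁻³ Pa/m
Geostrophic balance (pressure-gradient force = Coriolis force):
V_g = (1/(fρ)) |∂P/∂n| = 1.64×10⁻³ / (1.43×10⁻⁴ × 1.22) = 9.42 m/s

9.4 m s⁻¹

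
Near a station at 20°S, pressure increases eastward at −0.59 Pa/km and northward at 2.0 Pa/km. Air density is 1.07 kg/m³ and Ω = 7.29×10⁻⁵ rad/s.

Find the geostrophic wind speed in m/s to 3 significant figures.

Coriolis parameter at 20°S:
f = 2Ω sin φ = 2 × 7.29×10⁻⁵ × sin 20° = 4.99×10⁻⁵ s⁻¹
In the Southern Hemisphere f is negative: f = −4.99×10⁻⁵ s⁻¹.
Component geostrophic relations (x east, y north):
u_g = −(1/(fρ)) ∂P/∂y,  v_g = (1/(fρ)) ∂P/∂x
u_g = −(2.0×10⁻³)/(−4.99×10⁻⁵ × 1.07) = 37.5 m/s;  v_g = (−0.59×10⁻³)/(−4.99×10⁻⁵ × 1.07) = 11.1 m/s
|V_g| = √(u_g² + v_g²) = 39.1 m/s

39.1 m/s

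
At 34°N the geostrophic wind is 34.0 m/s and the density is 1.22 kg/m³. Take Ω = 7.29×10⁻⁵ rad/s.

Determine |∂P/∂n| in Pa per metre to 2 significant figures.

Coriolis parameter at 34°N:
f = 2Ω sin φ = 2 × 7.29×10⁻⁵ × sin 34° = 8.15×10⁻⁵ s⁻¹
Geostrophic balance rearranged: |∂P/∂n| = f ρ V_g
|∂P/∂n| = 8.15×10⁻⁵ × 1.22 × 34.0 = 3.38×10⁻³ Pa/m

3.4×10⁻³ Pa/m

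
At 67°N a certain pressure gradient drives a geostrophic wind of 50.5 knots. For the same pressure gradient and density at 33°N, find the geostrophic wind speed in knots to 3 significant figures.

85.4 knots

With the same pressure gradient and density, V_g ∝ 1/f ∝ 1/sin φ.
V₂ = V₁ · sin φ₁ / sin φ₂ = 50.5 × sin 67° / sin 33°
V₂ = 50.5 × 0.9205/0.5446 = 85.4 knots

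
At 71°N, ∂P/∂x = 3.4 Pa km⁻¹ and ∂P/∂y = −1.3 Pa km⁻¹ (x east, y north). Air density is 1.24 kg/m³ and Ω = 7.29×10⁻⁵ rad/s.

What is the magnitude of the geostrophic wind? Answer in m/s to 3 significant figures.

Coriolis parameter at 71°N:
f = 2Ω sin φ = 2 × 7.29×10⁻⁵ × sin 71° = 1.38×10⁻⁴ s⁻¹
Component geostrophic relations (x east, y north):
u_g = −(1/(fρ)) ∂P/∂y,  v_g = (1/(fρ)) ∂P/∂x
u_g = −(−1.3×10⁻³)/(1.38×10⁻⁴ × 1.24) = 7.60 m/s;  v_g = (3.4×10⁻³)/(1.38×10⁻⁴ × 1.24) = 19.9 m/s
|V_g| = √(u_g² + v_g²) = 21.3 m/s

21.3 m/s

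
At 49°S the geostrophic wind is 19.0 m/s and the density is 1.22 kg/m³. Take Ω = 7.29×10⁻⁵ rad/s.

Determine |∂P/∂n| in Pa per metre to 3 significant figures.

Coriolis parameter at 49°S:
f = 2Ω sin φ = 2 × 7.29×10⁻⁵ × sin 49° = 1.10×10⁻⁴ s⁻¹
Geostrophic balance rearranged: |∂P/∂n| = f ρ V_g
|∂P/∂n| = 1.10×10⁻⁴ × 1.22 × 19.0 = 2.55×10⁻³ Pa/m

2.55×10⁻³ Pa/m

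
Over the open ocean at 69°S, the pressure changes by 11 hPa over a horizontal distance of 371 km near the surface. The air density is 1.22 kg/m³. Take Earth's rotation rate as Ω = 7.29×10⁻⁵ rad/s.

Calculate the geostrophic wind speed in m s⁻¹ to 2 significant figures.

18 m s⁻¹

Coriolis parameter at 69°S:
f = 2Ω sin φ = 2 × 7.29×10⁻⁵ × sin 69° = 1.36×10⁻⁴ s⁻¹
Pressure gradient: |∂P/∂n| = 1100 Pa / 371000 m = 2.96×10⁻³ Pa/m
Geostrophic balance (pressure-gradient force = Coriolis force):
V_g = (1/(fρ)) |∂P/∂n| = 2.96×10⁻³ / (1.36×10⁻⁴ × 1.22) = 17.9 m/s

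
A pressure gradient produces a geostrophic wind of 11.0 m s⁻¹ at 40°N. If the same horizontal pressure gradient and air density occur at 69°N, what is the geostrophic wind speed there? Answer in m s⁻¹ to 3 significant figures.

With the same pressure gradient and density, V_g ∝ 1/f ∝ 1/sin φ.
V₂ = V₁ · sin φ₁ / sin φ₂ = 11.0 × sin 40° / sin 69°
V₂ = 11.0 × 0.6428/0.9336 = 7.57 m s⁻¹

7.57 m s⁻¹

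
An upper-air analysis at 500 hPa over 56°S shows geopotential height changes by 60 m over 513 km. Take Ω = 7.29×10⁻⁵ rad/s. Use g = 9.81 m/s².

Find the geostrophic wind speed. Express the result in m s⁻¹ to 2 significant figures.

9.5 m s⁻¹

Coriolis parameter at 56°S:
f = 2Ω sin φ = 2 × 7.29×10⁻⁵ × sin 56° = 1.21×10⁻⁴ s⁻¹
Height gradient: |∂Z/∂n| = 60 m / 513000 m = 1.17×10⁻⁴
On a pressure surface, geostrophic balance gives V_g = (g/f)|∂Z/∂n|:
V_g = 9.81 × 1.17×10⁻⁴ / 1.21×10⁻⁴ = 9.49 m/s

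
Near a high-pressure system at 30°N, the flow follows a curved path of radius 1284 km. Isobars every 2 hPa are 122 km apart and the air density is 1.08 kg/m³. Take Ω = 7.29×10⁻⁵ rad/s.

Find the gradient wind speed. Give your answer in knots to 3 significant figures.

Coriolis parameter at 30°N:
f = 2Ω sin φ = 2 × 7.29×10⁻⁵ × sin 30° = 7.29×10⁻⁵ s⁻¹
Pressure gradient: |∂P/∂n| = 200 Pa / 122000 m = 1.64×10⁻³ Pa/m
Geostrophic speed: V_g = |∂P/∂n|/(fρ) = 1.64×10⁻³/(7.29×10⁻⁵ × 1.08) = 20.8 m/s
Around a high, pressure-gradient force acts outward with centrifugal, so Coriolis balances both:
fV = (1/ρ)|∂P/∂n| + V²/R  →  V² − fR·V + fR·V_g = 0
With fR = 7.29×10⁻⁵ × 1284×10³ m = 93.6 m/s:
V = [fR − √((fR)² − 4 fR V_g)]/2 = [93.6 − √(93.6² − 4×93.6×20.8)]/2 = 31.3 m/s
Supergeostrophic (V > V_g = 20.8 m/s), as expected around a high.
Converting: 31.3 m/s × 1.944 = 60.8 knots

60.8 knots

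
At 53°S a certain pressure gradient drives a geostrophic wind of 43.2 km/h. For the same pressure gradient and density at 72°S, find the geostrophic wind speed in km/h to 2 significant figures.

36 km/h

With the same pressure gradient and density, V_g ∝ 1/f ∝ 1/sin φ.
V₂ = V₁ · sin φ₁ / sin φ₂ = 43.2 × sin 53° / sin 72°
V₂ = 43.2 × 0.7986/0.9511 = 36 km/h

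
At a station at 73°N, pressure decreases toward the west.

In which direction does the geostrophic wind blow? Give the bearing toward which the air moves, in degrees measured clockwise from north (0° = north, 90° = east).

000°

The pressure-gradient force points toward the west (bearing 270°).
Geostrophic balance: in the Northern Hemisphere the Coriolis force deflects motion to the right, so the geostrophic wind blows 90° to the right of the pressure-gradient force (low pressure on the left).
Rotating 270° by 90° clockwise gives 000° — the wind blows toward the north.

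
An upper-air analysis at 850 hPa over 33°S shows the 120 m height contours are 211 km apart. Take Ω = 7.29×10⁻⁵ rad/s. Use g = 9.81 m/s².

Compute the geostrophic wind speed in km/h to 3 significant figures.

Coriolis parameter at 33°S:
f = 2Ω sin φ = 2 × 7.29×10⁻⁵ × sin 33° = 7.94×10⁻⁵ s⁻¹
Height gradient: |∂Z/∂n| = 120 m / 211000 m = 5.69×10⁻⁴
On a pressure surface, geostrophic balance gives V_g = (g/f)|∂Z/∂n|:
V_g = 9.81 × 5.69×10⁻⁴ / 7.94×10⁻⁵ = 70.3 m/s
Converting: 70.3 m/s × 3.6 = 253 km/h

253 km/h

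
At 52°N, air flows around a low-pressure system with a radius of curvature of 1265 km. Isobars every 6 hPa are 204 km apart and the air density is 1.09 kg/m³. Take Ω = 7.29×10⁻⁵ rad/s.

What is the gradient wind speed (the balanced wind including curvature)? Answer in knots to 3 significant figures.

Coriolis parameter at 52°N:
f = 2Ω sin φ = 2 × 7.29×10⁻⁵ × sin 52° = 1.15×10⁻⁴ s⁻¹
Pressure gradient: |∂P/∂n| = 600 Pa / 204000 m = 2.94×10⁻³ Pa/m
Geostrophic speed: V_g = |∂P/∂n|/(fρ) = 2.94×10⁻³/(1.15×10⁻⁴ × 1.09) = 23.5 m/s
Around a low, centrifugal force acts outward with Coriolis, so pressure-gradient force balances both:
(1/ρ)|∂P/∂n| = fV + V²/R  →  V² + fR·V − fR·V_g = 0
With fR = 1.15×10⁻⁴ × 1265×10³ m = 145 m/s:
V = [−fR + √((fR)² + 4 fR V_g)]/2 = [−145 + √(145² + 4×145×23.5)]/2 = 20.6 m/s
Subgeostrophic (V < V_g = 23.5 m/s), as expected around a low.
Converting: 20.6 m/s × 1.944 = 40.0 knots

40.0 knots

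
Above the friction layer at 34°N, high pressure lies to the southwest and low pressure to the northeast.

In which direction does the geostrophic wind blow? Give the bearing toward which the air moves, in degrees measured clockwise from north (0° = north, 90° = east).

The pressure-gradient force points toward the northeast (bearing 045°).
Geostrophic balance: in the Northern Hemisphere the Coriolis force deflects motion to the right, so the geostrophic wind blows 90° to the right of the pressure-gradient force (low pressure on the left).
Rotating 045° by 90° clockwise gives 135° — the wind blows toward the southeast.

135°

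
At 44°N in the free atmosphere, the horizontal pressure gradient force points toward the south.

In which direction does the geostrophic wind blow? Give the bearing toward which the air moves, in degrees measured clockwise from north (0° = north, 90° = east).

270°

The pressure-gradient force points toward the south (bearing 180°).
Geostrophic balance: in the Northern Hemisphere the Coriolis force deflects motion to the right, so the geostrophic wind blows 90° to the right of the pressure-gradient force (low pressure on the left).
Rotating 180° by 90° clockwise gives 270° — the wind blows toward the west.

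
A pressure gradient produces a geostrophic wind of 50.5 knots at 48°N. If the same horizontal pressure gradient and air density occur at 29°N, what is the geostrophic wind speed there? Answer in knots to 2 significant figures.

With the same pressure gradient and density, V_g ∝ 1/f ∝ 1/sin φ.
V₂ = V₁ · sin φ₁ / sin φ₂ = 50.5 × sin 48° / sin 29°
V₂ = 50.5 × 0.7431/0.4848 = 77 knots

77 knots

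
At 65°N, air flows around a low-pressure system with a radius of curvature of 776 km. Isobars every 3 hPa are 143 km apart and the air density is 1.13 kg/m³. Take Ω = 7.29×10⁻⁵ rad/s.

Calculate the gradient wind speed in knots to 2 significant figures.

24 knots

Coriolis parameter at 65°N:
f = 2Ω sin φ = 2 × 7.29×10⁻⁵ × sin 65° = 1.32×10⁻⁴ s⁻¹
Pressure gradient: |∂P/∂n| = 300 Pa / 143000 m = 2.10×10⁻³ Pa/m
Geostrophic speed: V_g = |∂P/∂n|/(fρ) = 2.10×10⁻³/(1.32×10⁻⁴ × 1.13) = 14.0 m/s
Around a low, centrifugal force acts outward with Coriolis, so pressure-gradient force balances both:
(1/ρ)|∂P/∂n| = fV + V²/R  →  V² + fR·V − fR·V_g = 0
With fR = 1.32×10⁻⁴ × 776×10³ m = 103 m/s:
V = [−fR + √((fR)² + 4 fR V_g)]/2 = [−103 + √(103² + 4×103×14)]/2 = 12.5 m/s
Subgeostrophic (V < V_g = 14 m/s), as expected around a low.
Converting: 12.5 m/s × 1.944 = 24 knots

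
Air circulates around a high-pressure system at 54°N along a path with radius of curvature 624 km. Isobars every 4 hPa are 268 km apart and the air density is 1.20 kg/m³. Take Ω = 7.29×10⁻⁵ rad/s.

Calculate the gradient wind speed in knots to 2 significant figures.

25 knots

Coriolis parameter at 54°N:
f = 2Ω sin φ = 2 × 7.29×10⁻⁵ × sin 54° = 1.18×10⁻⁴ s⁻¹
Pressure gradient: |∂P/∂n| = 400 Pa / 268000 m = 1.49×10⁻³ Pa/m
Geostrophic speed: V_g = |∂P/∂n|/(fρ) = 1.49×10⁻³/(1.18×10⁻⁴ × 1.20) = 10.5 m/s
Around a high, pressure-gradient force acts outward with centrifugal, so Coriolis balances both:
fV = (1/ρ)|∂P/∂n| + V²/R  →  V² − fR·V + fR·V_g = 0
With fR = 1.18×10⁻⁴ × 624×10³ m = 73.6 m/s:
V = [fR − √((fR)² − 4 fR V_g)]/2 = [73.6 − √(73.6² − 4×73.6×10.5)]/2 = 12.8 m/s
Supergeostrophic (V > V_g = 10.5 m/s), as expected around a high.
Converting: 12.8 m/s × 1.944 = 25 knots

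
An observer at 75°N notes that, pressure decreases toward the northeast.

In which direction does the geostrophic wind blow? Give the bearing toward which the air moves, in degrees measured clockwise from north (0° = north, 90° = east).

The pressure-gradient force points toward the northeast (bearing 045°).
Geostrophic balance: in the Northern Hemisphere the Coriolis force deflects motion to the right, so the geostrophic wind blows 90° to the right of the pressure-gradient force (low pressure on the left).
Rotating 045° by 90° clockwise gives 135° — the wind blows toward the southeast.

135°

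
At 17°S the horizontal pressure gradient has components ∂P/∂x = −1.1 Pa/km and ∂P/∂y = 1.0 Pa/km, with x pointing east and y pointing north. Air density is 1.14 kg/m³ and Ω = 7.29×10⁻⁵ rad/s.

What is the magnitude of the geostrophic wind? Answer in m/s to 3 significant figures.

Coriolis parameter at 17°S:
f = 2Ω sin φ = 2 × 7.29×10⁻⁵ × sin 17° = 4.26×10⁻⁵ s⁻¹
In the Southern Hemisphere f is negative: f = −4.26×10⁻⁵ s⁻¹.
Component geostrophic relations (x east, y north):
u_g = −(1/(fρ)) ∂P/∂y,  v_g = (1/(fρ)) ∂P/∂x
u_g = −(1.0×10⁻³)/(−4.26×10⁻⁵ × 1.14) = 20.6 m/s;  v_g = (−1.1×10⁻³)/(−4.26×10⁻⁵ × 1.14) = 22.6 m/s
|V_g| = √(u_g² + v_g²) = 30.6 m/s

30.6 m/s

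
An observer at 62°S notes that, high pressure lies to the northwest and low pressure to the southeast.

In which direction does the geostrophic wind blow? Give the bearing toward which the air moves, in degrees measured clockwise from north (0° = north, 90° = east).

045°

The pressure-gradient force points toward the southeast (bearing 135°).
Geostrophic balance: in the Southern Hemisphere the Coriolis force deflects motion to the left, so the geostrophic wind blows 90° to the left of the pressure-gradient force (low pressure on the right).
Rotating 135° by 90° counterclockwise gives 045° — the wind blows toward the northeast.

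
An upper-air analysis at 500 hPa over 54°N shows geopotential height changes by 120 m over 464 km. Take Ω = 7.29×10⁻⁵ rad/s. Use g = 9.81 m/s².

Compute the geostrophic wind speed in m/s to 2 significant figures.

Coriolis parameter at 54°N:
f = 2Ω sin φ = 2 × 7.29×10⁻⁵ × sin 54° = 1.18×10⁻⁴ s⁻¹
Height gradient: |∂Z/∂n| = 120 m / 464000 m = 2.59×10⁻⁴
On a pressure surface, geostrophic balance gives V_g = (g/f)|∂Z/∂n|:
V_g = 9.81 × 2.59×10⁻⁴ / 1.18×10⁻⁴ = 21.5 m/s

22 m/s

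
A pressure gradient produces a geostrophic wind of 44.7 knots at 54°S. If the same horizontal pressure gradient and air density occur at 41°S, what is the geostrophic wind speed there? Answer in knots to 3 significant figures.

55.1 knots

With the same pressure gradient and density, V_g ∝ 1/f ∝ 1/sin φ.
V₂ = V₁ · sin φ₁ / sin φ₂ = 44.7 × sin 54° / sin 41°
V₂ = 44.7 × 0.8090/0.6561 = 55.1 knots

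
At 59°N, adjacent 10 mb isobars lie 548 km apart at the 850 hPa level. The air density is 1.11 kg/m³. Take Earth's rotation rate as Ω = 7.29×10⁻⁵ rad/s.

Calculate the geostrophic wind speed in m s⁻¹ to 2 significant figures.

13 m s⁻¹

Coriolis parameter at 59°N:
f = 2Ω sin φ = 2 × 7.29×10⁻⁵ × sin 59° = 1.25×10⁻⁴ s⁻¹
Pressure gradient: |∂P/∂n| = 1000 Pa / 548000 m = 1.82×10⁻³ Pa/m
Geostrophic balance (pressure-gradient force = Coriolis force):
V_g = (1/(fρ)) |∂P/∂n| = 1.82×10⁻³ / (1.25×10⁻⁴ × 1.11) = 13.2 m/s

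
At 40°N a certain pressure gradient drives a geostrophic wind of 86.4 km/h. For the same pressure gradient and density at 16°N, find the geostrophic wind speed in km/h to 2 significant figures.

200 km/h

With the same pressure gradient and density, V_g ∝ 1/f ∝ 1/sin φ.
V₂ = V₁ · sin φ₁ / sin φ₂ = 86.4 × sin 40° / sin 16°
V₂ = 86.4 × 0.6428/0.2756 = 200 km/h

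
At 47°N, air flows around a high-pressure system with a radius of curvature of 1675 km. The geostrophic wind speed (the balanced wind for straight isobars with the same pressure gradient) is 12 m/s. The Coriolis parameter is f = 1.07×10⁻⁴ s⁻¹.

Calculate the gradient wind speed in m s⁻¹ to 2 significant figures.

13 m s⁻¹

Around a high, pressure-gradient force acts outward with centrifugal, so Coriolis balances both:
fV = (1/ρ)|∂P/∂n| + V²/R  →  V² − fR·V + fR·V_g = 0
With fR = 1.07×10⁻⁴ × 1675×10³ m = 179 m/s:
V = [fR − √((fR)² − 4 fR V_g)]/2 = [179 − √(179² − 4×179×12)]/2 = 12.9 m/s
Supergeostrophic (V > V_g = 12 m/s), as expected around a high.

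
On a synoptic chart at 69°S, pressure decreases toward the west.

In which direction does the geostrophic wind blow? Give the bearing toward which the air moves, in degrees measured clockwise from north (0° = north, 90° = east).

The pressure-gradient force points toward the west (bearing 270°).
Geostrophic balance: in the Southern Hemisphere the Coriolis force deflects motion to the left, so the geostrophic wind blows 90° to the left of the pressure-gradient force (low pressure on the right).
Rotating 270° by 90° counterclockwise gives 180° — the wind blows toward the south.

180°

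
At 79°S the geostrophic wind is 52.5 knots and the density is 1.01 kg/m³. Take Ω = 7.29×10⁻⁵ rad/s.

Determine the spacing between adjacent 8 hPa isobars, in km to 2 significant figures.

200 km

Coriolis parameter at 79°S:
f = 2Ω sin φ = 2 × 7.29×10⁻⁵ × sin 79° = 1.43×10⁻⁴ s⁻¹
Wind speed in SI: 52.5 knots = 27.0 m/s
Geostrophic balance rearranged: |∂P/∂n| = f ρ V_g
|∂P/∂n| = 1.43×10⁻⁴ × 1.01 × 27.0 = 3.90×10⁻³ Pa/m
Isobar spacing: Δn = ΔP/|∂P/∂n| = 800 Pa / 3.90×10⁻³ Pa/m = 204912 m ≈ 200 km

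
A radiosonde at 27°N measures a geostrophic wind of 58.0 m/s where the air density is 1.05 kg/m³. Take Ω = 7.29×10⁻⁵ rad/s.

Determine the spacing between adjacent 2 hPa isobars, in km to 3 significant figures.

49.6 km

Coriolis parameter at 27°N:
f = 2Ω sin φ = 2 × 7.29×10⁻⁵ × sin 27° = 6.62×10⁻⁵ s⁻¹
Geostrophic balance rearranged: |∂P/∂n| = f ρ V_g
|∂P/∂n| = 6.62×10⁻⁵ × 1.05 × 58.0 = 4.03×10⁻³ Pa/m
Isobar spacing: Δn = ΔP/|∂P/∂n| = 200 Pa / 4.03×10⁻³ Pa/m = 49614 m ≈ 49.6 km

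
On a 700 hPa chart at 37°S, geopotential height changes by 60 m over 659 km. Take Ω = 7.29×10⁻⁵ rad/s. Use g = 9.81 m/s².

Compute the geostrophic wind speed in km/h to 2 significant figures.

37 km/h

Coriolis parameter at 37°S:
f = 2Ω sin φ = 2 × 7.29×10⁻⁵ × sin 37° = 8.77×10⁻⁵ s⁻¹
Height gradient: |∂Z/∂n| = 60 m / 659000 m = 9.10×10⁻⁵
On a pressure surface, geostrophic balance gives V_g = (g/f)|∂Z/∂n|:
V_g = 9.81 × 9.10×10⁻⁵ / 8.77×10⁻⁵ = 10.2 m/s
Converting: 10.2 m/s × 3.6 = 37 km/h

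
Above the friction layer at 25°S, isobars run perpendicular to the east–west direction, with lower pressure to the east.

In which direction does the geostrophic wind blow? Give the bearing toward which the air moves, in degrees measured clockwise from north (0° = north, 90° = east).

The pressure-gradient force points toward the east (bearing 090°).
Geostrophic balance: in the Southern Hemisphere the Coriolis force deflects motion to the left, so the geostrophic wind blows 90° to the left of the pressure-gradient force (low pressure on the right).
Rotating 090° by 90° counterclockwise gives 000° — the wind blows toward the north.

000°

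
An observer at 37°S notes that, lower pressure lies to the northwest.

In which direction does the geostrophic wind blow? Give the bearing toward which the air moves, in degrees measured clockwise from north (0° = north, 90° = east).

The pressure-gradient force points toward the northwest (bearing 315°).
Geostrophic balance: in the Southern Hemisphere the Coriolis force deflects motion to the left, so the geostrophic wind blows 90° to the left of the pressure-gradient force (low pressure on the right).
Rotating 315° by 90° counterclockwise gives 225° — the wind blows toward the southwest.

225°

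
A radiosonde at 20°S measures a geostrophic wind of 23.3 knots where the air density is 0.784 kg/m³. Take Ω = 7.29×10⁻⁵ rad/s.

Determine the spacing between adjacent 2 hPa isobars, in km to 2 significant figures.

Coriolis parameter at 20°S:
f = 2Ω sin φ = 2 × 7.29×10⁻⁵ × sin 20° = 4.99×10⁻⁵ s⁻¹
Wind speed in SI: 23.3 knots = 12.0 m/s
Geostrophic balance rearranged: |∂P/∂n| = f ρ V_g
|∂P/∂n| = 4.99×10⁻⁵ × 0.784 × 12.0 = 4.69×10⁻⁴ Pa/m
Isobar spacing: Δn = ΔP/|∂P/∂n| = 200 Pa / 4.69×10⁻⁴ Pa/m = 426787 m ≈ 430 km

430 km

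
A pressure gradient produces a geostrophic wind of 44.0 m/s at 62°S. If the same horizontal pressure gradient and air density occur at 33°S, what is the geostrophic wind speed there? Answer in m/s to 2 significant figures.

With the same pressure gradient and density, V_g ∝ 1/f ∝ 1/sin φ.
V₂ = V₁ · sin φ₁ / sin φ₂ = 44.0 × sin 62° / sin 33°
V₂ = 44.0 × 0.8829/0.5446 = 71 m/s

71 m/s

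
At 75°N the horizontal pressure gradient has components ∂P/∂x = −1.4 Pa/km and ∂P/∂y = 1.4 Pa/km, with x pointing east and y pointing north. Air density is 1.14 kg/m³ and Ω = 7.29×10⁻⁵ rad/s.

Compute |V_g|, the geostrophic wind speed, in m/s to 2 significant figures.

Coriolis parameter at 75°N:
f = 2Ω sin φ = 2 × 7.29×10⁻⁵ × sin 75° = 1.41×10⁻⁴ s⁻¹
Component geostrophic relations (x east, y north):
u_g = −(1/(fρ)) ∂P/∂y,  v_g = (1/(fρ)) ∂P/∂x
u_g = −(1.4×10⁻³)/(1.41×10⁻⁴ × 1.14) = −8.72 m/s;  v_g = (−1.4×10⁻³)/(1.41×10⁻⁴ × 1.14) = −8.72 m/s
|V_g| = √(u_g² + v_g²) = 12.3 m/s

12 m/s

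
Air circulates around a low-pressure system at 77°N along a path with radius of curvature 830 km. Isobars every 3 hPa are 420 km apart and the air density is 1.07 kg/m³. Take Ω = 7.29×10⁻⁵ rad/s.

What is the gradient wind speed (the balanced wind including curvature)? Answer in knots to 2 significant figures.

Coriolis parameter at 77°N:
f = 2Ω sin φ = 2 × 7.29×10⁻⁵ × sin 77° = 1.42×10⁻⁴ s⁻¹
Pressure gradient: |∂P/∂n| = 300 Pa / 420000 m = 7.14×10⁻⁴ Pa/m
Geostrophic speed: V_g = |∂P/∂n|/(fρ) = 7.14×10⁻⁴/(1.42×10⁻⁴ × 1.07) = 4.70 m/s
Around a low, centrifugal force acts outward with Coriolis, so pressure-gradient force balances both:
(1/ρ)|∂P/∂n| = fV + V²/R  →  V² + fR·V − fR·V_g = 0
With fR = 1.42×10⁻⁴ × 830×10³ m = 118 m/s:
V = [−fR + √((fR)² + 4 fR V_g)]/2 = [−118 + √(118² + 4×118×4.7)]/2 = 4.53 m/s
Subgeostrophic (V < V_g = 4.7 m/s), as expected around a low.
Converting: 4.53 m/s × 1.944 = 8.8 knots

8.8 knots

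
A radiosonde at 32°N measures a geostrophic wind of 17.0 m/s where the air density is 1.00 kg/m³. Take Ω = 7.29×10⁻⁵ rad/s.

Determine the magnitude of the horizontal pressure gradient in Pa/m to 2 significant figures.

1.3×10⁻³ Pa/m

Coriolis parameter at 32°N:
f = 2Ω sin φ = 2 × 7.29×10⁻⁵ × sin 32° = 7.73×10⁻⁵ s⁻¹
Geostrophic balance rearranged: |∂P/∂n| = f ρ V_g
|∂P/∂n| = 7.73×10⁻⁵ × 1.00 × 17.0 = 1.31×10⁻³ Pa/m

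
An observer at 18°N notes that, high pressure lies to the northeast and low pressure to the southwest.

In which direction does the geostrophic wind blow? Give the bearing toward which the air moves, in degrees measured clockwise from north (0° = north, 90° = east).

315°

The pressure-gradient force points toward the southwest (bearing 225°).
Geostrophic balance: in the Northern Hemisphere the Coriolis force deflects motion to the right, so the geostrophic wind blows 90° to the right of the pressure-gradient force (low pressure on the left).
Rotating 225° by 90° clockwise gives 315° — the wind blows toward the northwest.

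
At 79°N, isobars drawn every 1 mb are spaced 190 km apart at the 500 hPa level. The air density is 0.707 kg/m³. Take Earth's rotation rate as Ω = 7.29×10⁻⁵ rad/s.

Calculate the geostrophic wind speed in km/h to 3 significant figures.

Coriolis parameter at 79°N:
f = 2Ω sin φ = 2 × 7.29×10⁻⁵ × sin 79° = 1.43×10⁻⁴ s⁻¹
Pressure gradient: |∂P/∂n| = 100 Pa / 190000 m = 5.26×10⁻⁴ Pa/m
Geostrophic balance (pressure-gradient force = Coriolis force):
V_g = (1/(fρ)) |∂P/∂n| = 5.26×10⁻⁴ / (1.43×10⁻⁴ × 0.707) = 5.20 m/s
Converting: 5.20 m/s × 3.6 = 18.7 km/h

18.7 km/h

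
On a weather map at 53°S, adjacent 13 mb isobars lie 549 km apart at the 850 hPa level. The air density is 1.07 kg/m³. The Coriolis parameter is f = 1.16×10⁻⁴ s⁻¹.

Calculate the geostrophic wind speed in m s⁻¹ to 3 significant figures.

19.1 m s⁻¹

Pressure gradient: |∂P/∂n| = 1300 Pa / 549000 m = 2.37×10⁻³ Pa/m
Geostrophic balance (pressure-gradient force = Coriolis force):
V_g = (1/(fρ)) |∂P/∂n| = 2.37×10⁻³ / (1.16×10⁻⁴ × 1.07) = 19.1 m/s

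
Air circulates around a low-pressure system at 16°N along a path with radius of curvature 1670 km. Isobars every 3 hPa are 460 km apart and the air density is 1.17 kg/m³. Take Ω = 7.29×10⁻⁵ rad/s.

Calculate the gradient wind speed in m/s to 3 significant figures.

Coriolis parameter at 16°N:
f = 2Ω sin φ = 2 × 7.29×10⁻⁵ × sin 16° = 4.02×10⁻⁵ s⁻¹
Pressure gradient: |∂P/∂n| = 300 Pa / 460000 m = 6.52×10⁻⁴ Pa/m
Geostrophic speed: V_g = |∂P/∂n|/(fρ) = 6.52×10⁻⁴/(4.02×10⁻⁵ × 1.17) = 13.9 m/s
Around a low, centrifugal force acts outward with Coriolis, so pressure-gradient force balances both:
(1/ρ)|∂P/∂n| = fV + V²/R  →  V² + fR·V − fR·V_g = 0
With fR = 4.02×10⁻⁵ × 1670×10³ m = 67.1 m/s:
V = [−fR + √((fR)² + 4 fR V_g)]/2 = [−67.1 + √(67.1² + 4×67.1×13.9)]/2 = 11.8 m/s
Subgeostrophic (V < V_g = 13.9 m/s), as expected around a low.

11.8 m/s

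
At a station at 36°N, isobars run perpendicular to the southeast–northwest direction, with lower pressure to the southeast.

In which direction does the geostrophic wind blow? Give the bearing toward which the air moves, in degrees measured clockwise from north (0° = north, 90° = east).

225°

The pressure-gradient force points toward the southeast (bearing 135°).
Geostrophic balance: in the Northern Hemisphere the Coriolis force deflects motion to the right, so the geostrophic wind blows 90° to the right of the pressure-gradient force (low pressure on the left).
Rotating 135° by 90° clockwise gives 225° — the wind blows toward the southwest.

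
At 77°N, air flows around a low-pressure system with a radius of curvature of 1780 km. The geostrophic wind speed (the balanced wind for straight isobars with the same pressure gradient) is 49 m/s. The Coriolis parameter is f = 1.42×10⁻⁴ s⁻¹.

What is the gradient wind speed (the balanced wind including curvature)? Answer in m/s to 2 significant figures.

42 m/s

Around a low, centrifugal force acts outward with Coriolis, so pressure-gradient force balances both:
(1/ρ)|∂P/∂n| = fV + V²/R  →  V² + fR·V − fR·V_g = 0
With fR = 1.42×10⁻⁴ × 1780×10³ m = 253 m/s:
V = [−fR + √((fR)² + 4 fR V_g)]/2 = [−253 + √(253² + 4×253×49)]/2 = 42 m/s
Subgeostrophic (V < V_g = 49 m/s), as expected around a low.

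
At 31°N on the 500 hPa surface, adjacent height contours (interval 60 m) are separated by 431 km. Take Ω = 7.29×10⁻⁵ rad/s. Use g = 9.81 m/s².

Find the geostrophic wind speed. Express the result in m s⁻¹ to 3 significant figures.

18.2 m s⁻¹

Coriolis parameter at 31°N:
f = 2Ω sin φ = 2 × 7.29×10⁻⁵ × sin 31° = 7.51×10⁻⁵ s⁻¹
Height gradient: |∂Z/∂n| = 60 m / 431000 m = 1.39×10⁻⁴
On a pressure surface, geostrophic balance gives V_g = (g/f)|∂Z/∂n|:
V_g = 9.81 × 1.39×10⁻⁴ / 7.51×10⁻⁵ = 18.2 m/s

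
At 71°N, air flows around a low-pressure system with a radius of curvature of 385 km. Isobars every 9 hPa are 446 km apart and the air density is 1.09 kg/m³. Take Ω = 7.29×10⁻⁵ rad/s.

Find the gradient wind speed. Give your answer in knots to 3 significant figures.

21.6 knots

Coriolis parameter at 71°N:
f = 2Ω sin φ = 2 × 7.29×10⁻⁵ × sin 71° = 1.38×10⁻⁴ s⁻¹
Pressure gradient: |∂P/∂n| = 900 Pa / 446000 m = 2.02×10⁻³ Pa/m
Geostrophic speed: V_g = |∂P/∂n|/(fρ) = 2.02×10⁻³/(1.38×10⁻⁴ × 1.09) = 13.4 m/s
Around a low, centrifugal force acts outward with Coriolis, so pressure-gradient force balances both:
(1/ρ)|∂P/∂n| = fV + V²/R  →  V² + fR·V − fR·V_g = 0
With fR = 1.38×10⁻⁴ × 385×10³ m = 53.1 m/s:
V = [−fR + √((fR)² + 4 fR V_g)]/2 = [−53.1 + √(53.1² + 4×53.1×13.4)]/2 = 11.1 m/s
Subgeostrophic (V < V_g = 13.4 m/s), as expected around a low.
Converting: 11.1 m/s × 1.944 = 21.6 knots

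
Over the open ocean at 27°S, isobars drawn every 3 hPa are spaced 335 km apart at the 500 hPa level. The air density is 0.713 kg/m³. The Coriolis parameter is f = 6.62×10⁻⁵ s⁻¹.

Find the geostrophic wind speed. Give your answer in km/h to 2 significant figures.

68 km/h

Pressure gradient: |∂P/∂n| = 300 Pa / 335000 m = 8.96×10⁻⁴ Pa/m
Geostrophic balance (pressure-gradient force = Coriolis force):
V_g = (1/(fρ)) |∂P/∂n| = 8.96×10⁻⁴ / (6.62×10⁻⁵ × 0.713) = 19.0 m/s
Converting: 19.0 m/s × 3.6 = 68 km/h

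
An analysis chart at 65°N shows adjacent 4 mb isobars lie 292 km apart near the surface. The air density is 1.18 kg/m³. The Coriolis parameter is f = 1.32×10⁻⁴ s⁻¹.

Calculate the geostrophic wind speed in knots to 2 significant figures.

17 knots

Pressure gradient: |∂P/∂n| = 400 Pa / 292000 m = 1.37×10⁻³ Pa/m
Geostrophic balance (pressure-gradient force = Coriolis force):
V_g = (1/(fρ)) |∂P/∂n| = 1.37×10⁻³ / (1.32×10⁻⁴ × 1.18) = 8.79 m/s
Converting: 8.79 m/s × 1.944 = 17 knots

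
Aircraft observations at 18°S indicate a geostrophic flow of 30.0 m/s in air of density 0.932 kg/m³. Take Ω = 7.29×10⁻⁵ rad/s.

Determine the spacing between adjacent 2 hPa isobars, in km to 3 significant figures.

159 km

Coriolis parameter at 18°S:
f = 2Ω sin φ = 2 × 7.29×10⁻⁵ × sin 18° = 4.51×10⁻⁵ s⁻¹
Geostrophic balance rearranged: |∂P/∂n| = f ρ V_g
|∂P/∂n| = 4.51×10⁻⁵ × 0.932 × 30.0 = 1.26×10⁻³ Pa/m
Isobar spacing: Δn = ΔP/|∂P/∂n| = 200 Pa / 1.26×10⁻³ Pa/m = 158764 m ≈ 159 km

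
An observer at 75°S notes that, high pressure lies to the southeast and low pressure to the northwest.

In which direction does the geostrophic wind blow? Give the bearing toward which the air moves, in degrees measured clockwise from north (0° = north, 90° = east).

The pressure-gradient force points toward the northwest (bearing 315°).
Geostrophic balance: in the Southern Hemisphere the Coriolis force deflects motion to the left, so the geostrophic wind blows 90° to the left of the pressure-gradient force (low pressure on the right).
Rotating 315° by 90° counterclockwise gives 225° — the wind blows toward the southwest.

225°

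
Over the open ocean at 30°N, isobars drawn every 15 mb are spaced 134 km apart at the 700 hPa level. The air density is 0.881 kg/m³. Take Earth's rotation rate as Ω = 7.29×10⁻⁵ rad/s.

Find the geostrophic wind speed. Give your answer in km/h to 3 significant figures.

627 km/h

Coriolis parameter at 30°N:
f = 2Ω sin φ = 2 × 7.29×10⁻⁵ × sin 30° = 7.29×10⁻⁵ s⁻¹
Pressure gradient: |∂P/∂n| = 1500 Pa / 134000 m = 1.12×10⁻² Pa/m
Geostrophic balance (pressure-gradient force = Coriolis force):
V_g = (1/(fρ)) |∂P/∂n| = 1.12×10⁻² / (7.29×10⁻⁵ × 0.881) = 174 m/s
Converting: 174 m/s × 3.6 = 627 km/h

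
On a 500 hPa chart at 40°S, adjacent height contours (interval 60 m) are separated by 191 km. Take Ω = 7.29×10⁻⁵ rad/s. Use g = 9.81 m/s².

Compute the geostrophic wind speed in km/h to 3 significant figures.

Coriolis parameter at 40°S:
f = 2Ω sin φ = 2 × 7.29×10⁻⁵ × sin 40° = 9.37×10⁻⁵ s⁻¹
Height gradient: |∂Z/∂n| = 60 m / 191000 m = 3.14×10⁻⁴
On a pressure surface, geostrophic balance gives V_g = (g/f)|∂Z/∂n|:
V_g = 9.81 × 3.14×10⁻⁴ / 9.37×10⁻⁵ = 32.9 m/s
Converting: 32.9 m/s × 3.6 = 118 km/h

118 km/h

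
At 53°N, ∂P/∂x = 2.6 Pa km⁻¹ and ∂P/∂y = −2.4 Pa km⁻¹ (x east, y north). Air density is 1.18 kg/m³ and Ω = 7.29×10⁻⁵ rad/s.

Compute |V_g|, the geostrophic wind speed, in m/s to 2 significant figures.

26 m/s

Coriolis parameter at 53°N:
f = 2Ω sin φ = 2 × 7.29×10⁻⁵ × sin 53° = 1.16×10⁻⁴ s⁻¹
Component geostrophic relations (x east, y north):
u_g = −(1/(fρ)) ∂P/∂y,  v_g = (1/(fρ)) ∂P/∂x
u_g = −(−2.4×10⁻³)/(1.16×10⁻⁴ × 1.18) = 17.5 m/s;  v_g = (2.6×10⁻³)/(1.16×10⁻⁴ × 1.18) = 18.9 m/s
|V_g| = √(u_g² + v_g²) = 25.8 m/s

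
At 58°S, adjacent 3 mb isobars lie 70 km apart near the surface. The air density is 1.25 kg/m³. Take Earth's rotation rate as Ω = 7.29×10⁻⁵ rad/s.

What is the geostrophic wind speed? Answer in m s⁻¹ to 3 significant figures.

27.7 m s⁻¹

Coriolis parameter at 58°S:
f = 2Ω sin φ = 2 × 7.29×10⁻⁵ × sin 58° = 1.24×10⁻⁴ s⁻¹
Pressure gradient: |∂P/∂n| = 300 Pa / 70000 m = 4.29×10⁻³ Pa/m
Geostrophic balance (pressure-gradient force = Coriolis force):
V_g = (1/(fρ)) |∂P/∂n| = 4.29×10⁻³ / (1.24×10⁻⁴ × 1.25) = 27.7 m/s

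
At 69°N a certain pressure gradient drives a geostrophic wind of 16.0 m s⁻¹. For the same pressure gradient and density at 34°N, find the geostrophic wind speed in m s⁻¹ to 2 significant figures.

With the same pressure gradient and density, V_g ∝ 1/f ∝ 1/sin φ.
V₂ = V₁ · sin φ₁ / sin φ₂ = 16.0 × sin 69° / sin 34°
V₂ = 16.0 × 0.9336/0.5592 = 27 m s⁻¹

27 m s⁻¹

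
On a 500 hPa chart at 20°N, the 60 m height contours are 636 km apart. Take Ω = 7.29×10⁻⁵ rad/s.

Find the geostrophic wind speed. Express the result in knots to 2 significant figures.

36 knots

Coriolis parameter at 20°N:
f = 2Ω sin φ = 2 × 7.29×10⁻⁵ × sin 20° = 4.99×10⁻⁵ s⁻¹
Height gradient: |∂Z/∂n| = 60 m / 636000 m = 9.43×10⁻⁵
On a pressure surface, geostrophic balance gives V_g = (g/f)|∂Z/∂n|:
V_g = 9.81 × 9.43×10⁻⁵ / 4.99×10⁻⁵ = 18.6 m/s
Converting: 18.6 m/s × 1.944 = 36 knots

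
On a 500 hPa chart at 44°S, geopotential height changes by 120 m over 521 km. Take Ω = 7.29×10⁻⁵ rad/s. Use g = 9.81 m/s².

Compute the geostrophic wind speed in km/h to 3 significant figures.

Coriolis parameter at 44°S:
f = 2Ω sin φ = 2 × 7.29×10⁻⁵ × sin 44° = 1.01×10⁻⁴ s⁻¹
Height gradient: |∂Z/∂n| = 120 m / 521000 m = 2.30×10⁻⁴
On a pressure surface, geostrophic balance gives V_g = (g/f)|∂Z/∂n|:
V_g = 9.81 × 2.30×10⁻⁴ / 1.01×10⁻⁴ = 22.3 m/s
Converting: 22.3 m/s × 3.6 = 80.3 km/h

80.3 km/h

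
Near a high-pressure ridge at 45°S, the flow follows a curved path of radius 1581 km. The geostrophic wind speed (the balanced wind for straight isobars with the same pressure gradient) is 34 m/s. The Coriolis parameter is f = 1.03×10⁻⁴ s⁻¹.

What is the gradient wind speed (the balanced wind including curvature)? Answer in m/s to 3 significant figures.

48.4 m/s

Around a high, pressure-gradient force acts outward with centrifugal, so Coriolis balances both:
fV = (1/ρ)|∂P/∂n| + V²/R  →  V² − fR·V + fR·V_g = 0
With fR = 1.03×10⁻⁴ × 1581×10³ m = 163 m/s:
V = [fR − √((fR)² − 4 fR V_g)]/2 = [163 − √(163² − 4×163×34)]/2 = 48.4 m/s
Supergeostrophic (V > V_g = 34 m/s), as expected around a high.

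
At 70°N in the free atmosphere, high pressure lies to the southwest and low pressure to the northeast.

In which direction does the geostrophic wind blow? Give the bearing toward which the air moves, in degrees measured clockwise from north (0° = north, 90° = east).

The pressure-gradient force points toward the northeast (bearing 045°).
Geostrophic balance: in the Northern Hemisphere the Coriolis force deflects motion to the right, so the geostrophic wind blows 90° to the right of the pressure-gradient force (low pressure on the left).
Rotating 045° by 90° clockwise gives 135° — the wind blows toward the southeast.

135°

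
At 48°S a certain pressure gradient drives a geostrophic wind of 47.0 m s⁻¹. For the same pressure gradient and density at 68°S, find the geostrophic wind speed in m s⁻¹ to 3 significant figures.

37.7 m s⁻¹

With the same pressure gradient and density, V_g ∝ 1/f ∝ 1/sin φ.
V₂ = V₁ · sin φ₁ / sin φ₂ = 47.0 × sin 48° / sin 68°
V₂ = 47.0 × 0.7431/0.9272 = 37.7 m s⁻¹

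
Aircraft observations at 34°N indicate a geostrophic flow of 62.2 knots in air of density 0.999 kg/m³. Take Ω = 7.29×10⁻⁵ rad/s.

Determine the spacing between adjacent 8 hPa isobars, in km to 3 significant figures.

307 km

Coriolis parameter at 34°N:
f = 2Ω sin φ = 2 × 7.29×10⁻⁵ × sin 34° = 8.15×10⁻⁵ s⁻¹
Wind speed in SI: 62.2 knots = 32.0 m/s
Geostrophic balance rearranged: |∂P/∂n| = f ρ V_g
|∂P/∂n| = 8.15×10⁻⁵ × 0.999 × 32.0 = 2.61×10⁻³ Pa/m
Isobar spacing: Δn = ΔP/|∂P/∂n| = 800 Pa / 2.61×10⁻³ Pa/m = 306956 m ≈ 307 km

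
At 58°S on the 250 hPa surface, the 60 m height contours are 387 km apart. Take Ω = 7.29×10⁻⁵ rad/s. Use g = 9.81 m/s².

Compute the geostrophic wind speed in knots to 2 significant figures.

24 knots

Coriolis parameter at 58°S:
f = 2Ω sin φ = 2 × 7.29×10⁻⁵ × sin 58° = 1.24×10⁻⁴ s⁻¹
Height gradient: |∂Z/∂n| = 60 m / 387000 m = 1.55×10⁻⁴
On a pressure surface, geostrophic balance gives V_g = (g/f)|∂Z/∂n|:
V_g = 9.81 × 1.55×10⁻⁴ / 1.24×10⁻⁴ = 12.3 m/s
Converting: 12.3 m/s × 1.944 = 24 knots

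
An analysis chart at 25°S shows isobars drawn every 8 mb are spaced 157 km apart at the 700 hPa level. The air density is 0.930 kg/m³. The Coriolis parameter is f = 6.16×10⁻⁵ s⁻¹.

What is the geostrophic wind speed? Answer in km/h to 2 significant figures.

Pressure gradient: |∂P/∂n| = 800 Pa / 157000 m = 5.10×10⁻³ Pa/m
Geostrophic balance (pressure-gradient force = Coriolis force):
V_g = (1/(fρ)) |∂P/∂n| = 5.10×10⁻³ / (6.16×10⁻⁵ × 0.930) = 88.9 m/s
Converting: 88.9 m/s × 3.6 = 320 km/h

320 km/h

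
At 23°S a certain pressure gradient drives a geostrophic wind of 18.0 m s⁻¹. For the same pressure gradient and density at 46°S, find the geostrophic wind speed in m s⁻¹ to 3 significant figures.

9.78 m s⁻¹

With the same pressure gradient and density, V_g ∝ 1/f ∝ 1/sin φ.
V₂ = V₁ · sin φ₁ / sin φ₂ = 18.0 × sin 23° / sin 46°
V₂ = 18.0 × 0.3907/0.7193 = 9.78 m s⁻¹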